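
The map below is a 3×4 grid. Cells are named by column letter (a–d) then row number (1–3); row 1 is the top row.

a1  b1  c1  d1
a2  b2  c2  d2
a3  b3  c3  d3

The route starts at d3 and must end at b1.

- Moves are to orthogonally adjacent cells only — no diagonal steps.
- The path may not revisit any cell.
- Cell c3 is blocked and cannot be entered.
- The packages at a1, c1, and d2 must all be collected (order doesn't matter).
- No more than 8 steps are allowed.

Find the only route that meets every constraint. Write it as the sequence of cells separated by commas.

The 8-move cap with required stops at a1, c1, d2 leaves no slack for detours.
Route from d3: 2× up (reaching d1), left to c1, down to c2, 2× left (reaching a2), up to a1, right to b1 — 8 moves in all.
Check: all required cells visited; 8 ≤ 8 moves.

d3, d2, d1, c1, c2, b2, a2, a1, b1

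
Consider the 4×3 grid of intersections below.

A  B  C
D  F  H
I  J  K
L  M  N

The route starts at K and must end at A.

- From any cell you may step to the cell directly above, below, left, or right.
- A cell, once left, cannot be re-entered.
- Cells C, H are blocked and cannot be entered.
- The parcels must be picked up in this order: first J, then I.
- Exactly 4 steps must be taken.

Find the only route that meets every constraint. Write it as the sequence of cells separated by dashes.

The waypoints must appear in the order J, I, with no cell reused.
Route from K: 2× left (reaching I), 2× up (reaching A) — 4 moves in all.
Check: order respected (J at step 1, I at step 2); 4 moves as required.

K - J - I - D - A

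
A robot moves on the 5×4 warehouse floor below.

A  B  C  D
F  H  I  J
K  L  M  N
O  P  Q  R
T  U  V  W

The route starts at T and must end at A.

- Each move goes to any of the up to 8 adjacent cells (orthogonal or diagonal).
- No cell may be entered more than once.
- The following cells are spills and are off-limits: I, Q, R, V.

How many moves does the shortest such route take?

With diagonal moves allowed, the Chebyshev distance max(|Δrow|,|Δcol|) from T to A is 4, so at least 4 moves are needed.
A route of 4 moves achieves this: T → O → K → F → A.
Since 4 matches the lower bound, it is optimal.

4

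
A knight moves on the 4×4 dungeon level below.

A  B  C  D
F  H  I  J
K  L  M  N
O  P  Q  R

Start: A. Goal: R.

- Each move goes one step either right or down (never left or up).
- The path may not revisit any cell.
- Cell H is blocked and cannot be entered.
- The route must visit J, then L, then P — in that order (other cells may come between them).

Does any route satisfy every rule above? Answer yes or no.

no

L lies to the left of J, so going from J to L would need a leftward move — but moves only go right/down, so J cannot be visited before L.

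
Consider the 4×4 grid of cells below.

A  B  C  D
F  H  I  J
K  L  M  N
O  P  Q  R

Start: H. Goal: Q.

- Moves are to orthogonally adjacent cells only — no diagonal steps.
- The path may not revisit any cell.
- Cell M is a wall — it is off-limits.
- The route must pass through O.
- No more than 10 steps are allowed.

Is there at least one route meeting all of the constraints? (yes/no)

One route that works: H → L → K → O → P → Q.

yes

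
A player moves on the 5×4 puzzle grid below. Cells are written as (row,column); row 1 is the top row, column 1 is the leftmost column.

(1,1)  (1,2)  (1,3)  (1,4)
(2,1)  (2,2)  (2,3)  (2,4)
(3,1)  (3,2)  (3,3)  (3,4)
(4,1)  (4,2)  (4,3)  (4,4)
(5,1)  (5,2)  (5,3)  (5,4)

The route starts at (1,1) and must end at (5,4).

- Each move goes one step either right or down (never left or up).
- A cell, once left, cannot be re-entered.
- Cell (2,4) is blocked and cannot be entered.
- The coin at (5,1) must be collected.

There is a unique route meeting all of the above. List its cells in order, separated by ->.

Moves only go right or down, so the column and row indices never decrease.
Route from (1,1): 4× down (reaching (5,1)), 3× right (reaching (5,4)) — 7 moves in all.
Check: all required cells visited.

(1,1) -> (2,1) -> (3,1) -> (4,1) -> (5,1) -> (5,2) -> (5,3) -> (5,4)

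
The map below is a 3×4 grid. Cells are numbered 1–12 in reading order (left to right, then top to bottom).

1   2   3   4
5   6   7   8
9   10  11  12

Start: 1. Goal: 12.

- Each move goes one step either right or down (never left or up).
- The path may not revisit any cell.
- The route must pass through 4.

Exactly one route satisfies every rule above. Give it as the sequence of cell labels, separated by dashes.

1 - 2 - 3 - 4 - 8 - 12

Moves only go right or down, so the column and row indices never decrease.
Route from 1: right 3 to 4, down 2 to 12 — 5 moves in all.
Check: all required cells visited.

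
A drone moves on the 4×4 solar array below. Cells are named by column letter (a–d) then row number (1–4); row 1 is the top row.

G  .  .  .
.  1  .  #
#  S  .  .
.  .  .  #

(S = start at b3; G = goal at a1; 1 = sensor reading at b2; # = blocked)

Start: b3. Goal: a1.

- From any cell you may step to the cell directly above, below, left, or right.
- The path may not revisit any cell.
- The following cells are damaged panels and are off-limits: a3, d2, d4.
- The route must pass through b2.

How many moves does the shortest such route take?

Any route passes through b2 somewhere between b3 and a1. Summing Manhattan distances along the two legs (b3 → b2 → a1) gives a lower bound of 1 + 2 = 3 moves.
A route of 3 moves achieves this: b3 → b2 → b1 → a1.
Since 3 matches the lower bound, it is optimal.

3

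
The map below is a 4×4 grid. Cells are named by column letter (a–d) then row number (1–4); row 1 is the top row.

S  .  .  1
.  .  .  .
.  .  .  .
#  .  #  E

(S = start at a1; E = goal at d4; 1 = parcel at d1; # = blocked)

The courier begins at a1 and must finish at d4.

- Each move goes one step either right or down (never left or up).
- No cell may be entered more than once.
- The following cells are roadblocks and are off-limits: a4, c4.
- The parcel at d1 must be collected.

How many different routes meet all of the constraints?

1

A right/down-only route from a1 to d4 makes exactly 3 down-moves and 3 right-moves in some order.
With no other constraints that would be C(6,3) = 20 routes.
Split at d1 and multiply the segment counts (each segment already excludes blocked cells): a1→d1: 1; d1→d4: 1; product = 1.
That gives 1 route.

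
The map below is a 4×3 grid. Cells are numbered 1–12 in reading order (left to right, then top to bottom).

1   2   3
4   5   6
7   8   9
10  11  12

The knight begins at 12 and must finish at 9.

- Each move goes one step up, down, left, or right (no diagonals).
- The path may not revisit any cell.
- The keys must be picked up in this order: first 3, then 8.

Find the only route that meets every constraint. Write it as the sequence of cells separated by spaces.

12 11 10 7 4 1 2 3 6 5 8 9

The waypoints must appear in the order 3, 8, with no cell reused.
Route from 12: 2× left (reaching 10), 3× up (reaching 1), 2× right (reaching 3), down to 6, left to 5, down to 8, right to 9 — 11 moves in all.
Check: order respected (3 at step 7, 8 at step 10).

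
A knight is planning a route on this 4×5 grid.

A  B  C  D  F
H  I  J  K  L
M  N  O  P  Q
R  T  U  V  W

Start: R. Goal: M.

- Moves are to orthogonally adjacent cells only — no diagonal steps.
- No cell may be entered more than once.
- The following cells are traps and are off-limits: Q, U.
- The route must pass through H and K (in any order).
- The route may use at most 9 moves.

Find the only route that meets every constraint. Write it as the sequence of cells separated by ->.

The budget equals the shortest possible length, so every move has to be on a shortest route through the required cells.
Route from R: right to T, up to N, 2× right (reaching P), up to K, 3× left (reaching H), down to M — 9 moves in all.
Check: all required cells visited; 9 ≤ 9 moves.

R -> T -> N -> O -> P -> K -> J -> I -> H -> M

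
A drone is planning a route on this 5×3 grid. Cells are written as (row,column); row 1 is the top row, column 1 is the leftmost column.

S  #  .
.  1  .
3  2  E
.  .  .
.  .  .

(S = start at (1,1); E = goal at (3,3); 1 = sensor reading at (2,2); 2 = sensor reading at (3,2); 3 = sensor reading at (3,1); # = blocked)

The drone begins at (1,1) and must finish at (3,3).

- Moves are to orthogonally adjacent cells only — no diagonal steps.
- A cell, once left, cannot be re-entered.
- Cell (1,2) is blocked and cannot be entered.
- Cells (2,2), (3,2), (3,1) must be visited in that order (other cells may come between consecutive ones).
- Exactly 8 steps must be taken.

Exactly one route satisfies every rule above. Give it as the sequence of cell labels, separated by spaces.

The waypoints must appear in the order (2,2), (3,2), (3,1), with no cell reused.
Route from (1,1): down to (2,1), right to (2,2), down to (3,2), left to (3,1), down to (4,1), 2× right (reaching (4,3)), up to (3,3) — 8 moves in all.
Check: order respected (1 at step 2, 2 at step 3, 3 at step 4); 8 moves as required.

(1,1) (2,1) (2,2) (3,2) (3,1) (4,1) (4,2) (4,3) (3,3)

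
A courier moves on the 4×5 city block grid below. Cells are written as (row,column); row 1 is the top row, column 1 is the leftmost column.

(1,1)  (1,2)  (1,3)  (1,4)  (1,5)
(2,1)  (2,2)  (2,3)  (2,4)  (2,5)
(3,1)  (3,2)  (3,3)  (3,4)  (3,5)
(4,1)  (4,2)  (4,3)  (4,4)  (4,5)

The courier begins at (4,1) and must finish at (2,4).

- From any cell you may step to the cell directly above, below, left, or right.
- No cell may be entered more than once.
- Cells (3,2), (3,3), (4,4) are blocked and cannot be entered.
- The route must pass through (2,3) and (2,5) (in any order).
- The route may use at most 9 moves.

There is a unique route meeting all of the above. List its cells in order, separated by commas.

(4,1), (3,1), (2,1), (2,2), (2,3), (1,3), (1,4), (1,5), (2,5), (2,4)

Any route must reach (2,3) and (2,5) and still end at (2,4) within 9 moves, so the order of the required stops is forced.
Route from (4,1): 2× up (reaching (2,1)), 2× right (reaching (2,3)), up to (1,3), 2× right (reaching (1,5)), down to (2,5), left to (2,4) — 9 moves in all.
Check: all required cells visited; 9 ≤ 9 moves.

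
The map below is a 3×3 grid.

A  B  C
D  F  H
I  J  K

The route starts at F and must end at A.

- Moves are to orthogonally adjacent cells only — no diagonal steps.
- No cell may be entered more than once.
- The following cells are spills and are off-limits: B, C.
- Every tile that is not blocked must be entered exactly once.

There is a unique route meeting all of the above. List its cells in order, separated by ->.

F -> H -> K -> J -> I -> D -> A

Need to visit all 7 open cells exactly once, starting at F and ending at A.
Route from F: right 1 to H, down 1 to K, left 2 to I, up 2 to A — 6 moves in all.
Check: all 7 open cells covered.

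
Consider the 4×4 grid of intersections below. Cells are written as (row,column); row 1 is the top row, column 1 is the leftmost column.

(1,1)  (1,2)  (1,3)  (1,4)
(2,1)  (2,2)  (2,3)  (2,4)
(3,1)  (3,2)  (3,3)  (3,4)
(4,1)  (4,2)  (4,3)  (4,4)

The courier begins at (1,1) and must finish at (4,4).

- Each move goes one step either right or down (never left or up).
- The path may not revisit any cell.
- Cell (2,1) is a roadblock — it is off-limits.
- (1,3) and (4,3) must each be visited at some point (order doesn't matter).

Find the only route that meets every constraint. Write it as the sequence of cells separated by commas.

(1,1), (1,2), (1,3), (2,3), (3,3), (4,3), (4,4)

Moves only go right or down, so the column and row indices never decrease.
Route from (1,1): 2× right (reaching (1,3)), 3× down (reaching (4,3)), right to (4,4) — 6 moves in all.
Check: all required cells visited.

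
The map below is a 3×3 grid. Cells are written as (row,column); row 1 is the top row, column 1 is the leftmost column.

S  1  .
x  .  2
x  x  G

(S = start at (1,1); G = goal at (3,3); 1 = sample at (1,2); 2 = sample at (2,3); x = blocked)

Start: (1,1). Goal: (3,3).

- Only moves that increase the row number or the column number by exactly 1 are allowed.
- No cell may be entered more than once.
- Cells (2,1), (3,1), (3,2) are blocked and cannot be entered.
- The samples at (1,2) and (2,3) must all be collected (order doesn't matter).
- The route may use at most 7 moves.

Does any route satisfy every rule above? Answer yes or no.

yes

One route that works: (1,1) → (1,2) → (2,2) → (2,3) → (3,3).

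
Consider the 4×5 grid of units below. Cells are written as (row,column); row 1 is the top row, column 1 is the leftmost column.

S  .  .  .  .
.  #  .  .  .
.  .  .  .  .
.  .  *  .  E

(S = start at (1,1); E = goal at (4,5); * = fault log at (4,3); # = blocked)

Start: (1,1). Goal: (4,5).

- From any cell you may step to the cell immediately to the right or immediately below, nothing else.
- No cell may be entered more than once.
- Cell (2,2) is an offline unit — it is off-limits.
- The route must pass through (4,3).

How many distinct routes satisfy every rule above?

4

A right/down-only route from (1,1) to (4,5) makes exactly 3 down-moves and 4 right-moves in some order.
With no other constraints that would be C(7,3) = 35 routes.
Split at (4,3) and multiply the segment counts (each segment already excludes blocked cells): (1,1)→(4,3): 4; (4,3)→(4,5): 1; product = 4.
That gives 4 routes.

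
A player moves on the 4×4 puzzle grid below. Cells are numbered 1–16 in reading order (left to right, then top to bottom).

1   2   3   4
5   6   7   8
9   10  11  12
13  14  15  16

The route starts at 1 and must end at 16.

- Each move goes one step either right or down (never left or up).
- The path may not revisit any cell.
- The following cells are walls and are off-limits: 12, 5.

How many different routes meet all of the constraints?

A right/down-only route from 1 to 16 makes exactly 3 down-moves and 3 right-moves in some order.
With no other constraints that would be C(6,3) = 20 routes.
Subtract routes through each blocked cell (inclusion–exclusion for overlaps): − through 5: 10 − through 12: 10 + through 5&12: 4 → 4.
That gives 4 routes.

4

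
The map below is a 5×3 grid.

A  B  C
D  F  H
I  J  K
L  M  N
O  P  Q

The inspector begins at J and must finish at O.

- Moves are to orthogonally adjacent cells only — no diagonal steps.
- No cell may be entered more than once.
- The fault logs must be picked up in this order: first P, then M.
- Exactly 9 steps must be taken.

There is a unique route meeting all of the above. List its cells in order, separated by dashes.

J - F - H - K - N - Q - P - M - L - O

The waypoints must appear in the order P, M, with no cell reused.
Route from J: up to F, right to H, 3× down (reaching Q), left to P, up to M, left to L, down to O — 9 moves in all.
Check: order respected (P at step 6, M at step 7); 9 moves as required.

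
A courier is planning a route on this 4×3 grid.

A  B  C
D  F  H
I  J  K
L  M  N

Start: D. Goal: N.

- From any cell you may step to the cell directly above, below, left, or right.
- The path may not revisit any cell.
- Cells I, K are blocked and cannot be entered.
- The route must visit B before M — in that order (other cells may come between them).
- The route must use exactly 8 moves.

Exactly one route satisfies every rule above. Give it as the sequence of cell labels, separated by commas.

The waypoints must appear in the order B, M, with no cell reused.
Route from D: up 1 to A, right 2 to C, down 1 to H, left 1 to F, down 2 to M, right 1 to N — 8 moves in all.
Check: order respected (B at step 2, M at step 7); 8 moves as required.

D, A, B, C, H, F, J, M, N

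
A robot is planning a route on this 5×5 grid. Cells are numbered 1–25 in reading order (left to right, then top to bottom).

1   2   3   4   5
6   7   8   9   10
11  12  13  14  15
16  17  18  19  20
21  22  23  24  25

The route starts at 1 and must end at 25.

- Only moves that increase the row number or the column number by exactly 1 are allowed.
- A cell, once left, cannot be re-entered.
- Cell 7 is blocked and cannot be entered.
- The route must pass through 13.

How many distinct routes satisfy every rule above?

12

A right/down-only route from 1 to 25 makes exactly 4 down-moves and 4 right-moves in some order.
With no other constraints that would be C(8,4) = 70 routes.
Split at 13 and multiply the segment counts (each segment already excludes blocked cells): 1→13: 2; 13→25: 6; product = 12.
That gives 12 routes.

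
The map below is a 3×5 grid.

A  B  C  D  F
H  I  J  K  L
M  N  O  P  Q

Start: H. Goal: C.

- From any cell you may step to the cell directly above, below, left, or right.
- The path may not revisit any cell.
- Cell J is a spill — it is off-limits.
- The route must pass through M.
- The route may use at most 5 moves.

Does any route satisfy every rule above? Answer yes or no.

yes

One route that works: H → M → N → I → B → C.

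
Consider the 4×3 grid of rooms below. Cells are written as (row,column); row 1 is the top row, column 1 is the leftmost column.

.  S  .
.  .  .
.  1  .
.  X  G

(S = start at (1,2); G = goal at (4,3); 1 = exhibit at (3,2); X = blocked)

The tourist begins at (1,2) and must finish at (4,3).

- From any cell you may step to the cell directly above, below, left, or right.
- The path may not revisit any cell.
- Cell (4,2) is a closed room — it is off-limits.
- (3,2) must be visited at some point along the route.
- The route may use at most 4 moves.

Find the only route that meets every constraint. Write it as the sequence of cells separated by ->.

(1,2) -> (2,2) -> (3,2) -> (3,3) -> (4,3)

Any route must reach (3,2) and still end at (4,3) within 4 moves, so the order of the required stops is forced.
Route from (1,2): 2× down (reaching (3,2)), right to (3,3), down to (4,3) — 4 moves in all.
Check: all required cells visited; 4 ≤ 4 moves.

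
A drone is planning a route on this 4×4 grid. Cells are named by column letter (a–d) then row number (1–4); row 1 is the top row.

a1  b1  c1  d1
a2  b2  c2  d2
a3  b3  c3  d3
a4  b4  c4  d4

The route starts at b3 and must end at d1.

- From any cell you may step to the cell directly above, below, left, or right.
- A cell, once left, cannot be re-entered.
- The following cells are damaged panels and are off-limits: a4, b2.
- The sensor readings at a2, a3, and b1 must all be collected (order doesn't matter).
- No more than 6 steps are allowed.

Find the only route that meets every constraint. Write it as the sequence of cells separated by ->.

b3 -> a3 -> a2 -> a1 -> b1 -> c1 -> d1

The budget equals the shortest possible length, so every move has to be on a shortest route through the required cells.
Route from b3: left to a3, 2× up (reaching a1), 3× right (reaching d1) — 6 moves in all.
Check: all required cells visited; 6 ≤ 6 moves.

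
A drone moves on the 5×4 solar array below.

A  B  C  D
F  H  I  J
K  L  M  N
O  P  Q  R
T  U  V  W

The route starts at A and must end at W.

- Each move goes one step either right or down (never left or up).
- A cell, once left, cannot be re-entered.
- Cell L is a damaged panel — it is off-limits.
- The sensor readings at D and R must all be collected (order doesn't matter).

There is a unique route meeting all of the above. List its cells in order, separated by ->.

A -> B -> C -> D -> J -> N -> R -> W

Moves only go right or down, so the column and row indices never decrease.
Route from A: right 3 to D, down 4 to W — 7 moves in all.
Check: all required cells visited.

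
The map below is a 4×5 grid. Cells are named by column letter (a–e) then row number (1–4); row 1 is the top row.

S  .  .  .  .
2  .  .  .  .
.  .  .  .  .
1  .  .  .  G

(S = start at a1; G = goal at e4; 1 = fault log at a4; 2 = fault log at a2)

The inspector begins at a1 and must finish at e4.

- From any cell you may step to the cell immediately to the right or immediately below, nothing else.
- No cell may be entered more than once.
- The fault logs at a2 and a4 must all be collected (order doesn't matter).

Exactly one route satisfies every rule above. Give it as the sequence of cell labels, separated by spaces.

Moves only go right or down, so the column and row indices never decrease.
Route from a1: down 3 to a4, right 4 to e4 — 7 moves in all.
Check: all required cells visited.

a1 a2 a3 a4 b4 c4 d4 e4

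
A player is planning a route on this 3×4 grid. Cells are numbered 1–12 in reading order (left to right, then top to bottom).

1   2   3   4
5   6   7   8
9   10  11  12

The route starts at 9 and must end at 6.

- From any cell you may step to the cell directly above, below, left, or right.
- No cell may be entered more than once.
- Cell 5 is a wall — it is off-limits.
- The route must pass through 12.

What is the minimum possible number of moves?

Any route passes through 12 somewhere between 9 and 6. Summing Manhattan distances along the two legs (9 → 12 → 6) gives a lower bound of 3 + 3 = 6 moves.
A route of 6 moves achieves this: 9 → 10 → 11 → 12 → 8 → 7 → 6.
Since 6 matches the lower bound, it is optimal.

6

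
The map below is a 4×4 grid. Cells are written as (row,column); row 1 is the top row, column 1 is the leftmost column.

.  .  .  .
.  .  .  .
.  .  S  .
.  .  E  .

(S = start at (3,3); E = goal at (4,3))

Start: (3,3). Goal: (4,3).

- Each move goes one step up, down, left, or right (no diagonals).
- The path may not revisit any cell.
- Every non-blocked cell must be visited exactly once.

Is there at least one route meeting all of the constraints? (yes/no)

One route that works: (3,3) → (2,3) → (2,2) → (3,2) → (4,2) → (4,1) → (3,1) → (2,1) → (1,1) → (1,2) → (1,3) → (1,4) → (2,4) → (3,4) → (4,4) → (4,3).

yes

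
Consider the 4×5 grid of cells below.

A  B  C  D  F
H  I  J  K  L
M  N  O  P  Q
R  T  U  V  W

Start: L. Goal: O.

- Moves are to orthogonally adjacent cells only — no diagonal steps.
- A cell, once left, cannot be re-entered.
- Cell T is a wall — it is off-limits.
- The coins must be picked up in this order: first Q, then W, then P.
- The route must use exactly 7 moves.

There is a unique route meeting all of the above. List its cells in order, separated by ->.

The waypoints must appear in the order Q, W, P, with no cell reused.
Route from L: 2× down (reaching W), left to V, 2× up (reaching K), left to J, down to O — 7 moves in all.
Check: order respected (Q at step 1, W at step 2, P at step 4); 7 moves as required.

L -> Q -> W -> V -> P -> K -> J -> O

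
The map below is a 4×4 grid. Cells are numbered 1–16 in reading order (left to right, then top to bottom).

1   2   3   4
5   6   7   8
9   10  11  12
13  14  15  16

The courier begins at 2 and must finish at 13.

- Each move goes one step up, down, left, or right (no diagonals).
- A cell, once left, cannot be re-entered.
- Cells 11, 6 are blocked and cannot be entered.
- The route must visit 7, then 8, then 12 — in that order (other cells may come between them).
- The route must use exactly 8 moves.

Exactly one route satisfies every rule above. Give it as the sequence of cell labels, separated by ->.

The waypoints must appear in the order 7, 8, 12, with no cell reused.
Route from 2: right to 3, down to 7, right to 8, 2× down (reaching 16), 3× left (reaching 13) — 8 moves in all.
Check: order respected (7 at step 2, 8 at step 3, 12 at step 4); 8 moves as required.

2 -> 3 -> 7 -> 8 -> 12 -> 16 -> 15 -> 14 -> 13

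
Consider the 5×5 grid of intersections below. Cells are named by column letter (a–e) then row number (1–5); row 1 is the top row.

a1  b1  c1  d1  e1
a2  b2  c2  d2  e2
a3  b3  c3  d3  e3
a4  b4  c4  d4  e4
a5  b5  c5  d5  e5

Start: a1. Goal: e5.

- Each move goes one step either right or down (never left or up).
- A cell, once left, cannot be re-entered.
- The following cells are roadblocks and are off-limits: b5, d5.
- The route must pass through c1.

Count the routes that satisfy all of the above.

A right/down-only route from a1 to e5 makes exactly 4 down-moves and 4 right-moves in some order.
With no other constraints that would be C(8,4) = 70 routes.
Split at c1 and multiply the segment counts (each segment already excludes blocked cells): a1→c1: 1; c1→e5: 10; product = 10.
That gives 10 routes.

10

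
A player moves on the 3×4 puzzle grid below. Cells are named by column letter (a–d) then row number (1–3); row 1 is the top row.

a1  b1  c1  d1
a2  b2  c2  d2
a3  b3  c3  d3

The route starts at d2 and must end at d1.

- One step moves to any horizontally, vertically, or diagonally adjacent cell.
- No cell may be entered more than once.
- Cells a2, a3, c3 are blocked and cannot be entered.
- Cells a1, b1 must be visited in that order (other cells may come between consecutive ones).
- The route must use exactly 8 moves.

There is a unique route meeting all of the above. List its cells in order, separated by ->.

The waypoints must appear in the order a1, b1, with no cell reused.
Route from d2: down 1 to d3, up-left 1 to c2, down-left 1 to b3, up 1 to b2, up-left 1 to a1, right 3 to d1 — 8 moves in all.
Check: order respected (a1 at step 5, b1 at step 6); 8 moves as required.

d2 -> d3 -> c2 -> b3 -> b2 -> a1 -> b1 -> c1 -> d1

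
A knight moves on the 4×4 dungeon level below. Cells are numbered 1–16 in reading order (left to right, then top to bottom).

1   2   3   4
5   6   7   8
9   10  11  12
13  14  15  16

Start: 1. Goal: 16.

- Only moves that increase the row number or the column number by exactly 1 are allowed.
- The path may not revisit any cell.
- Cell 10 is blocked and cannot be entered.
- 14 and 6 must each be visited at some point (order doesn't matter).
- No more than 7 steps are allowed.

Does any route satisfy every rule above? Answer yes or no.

Right/down moves force the required cells to be taken in the order 6, 14. Every right/down route from 6 to 14 runs into a blocked cell, so that leg cannot be completed.

no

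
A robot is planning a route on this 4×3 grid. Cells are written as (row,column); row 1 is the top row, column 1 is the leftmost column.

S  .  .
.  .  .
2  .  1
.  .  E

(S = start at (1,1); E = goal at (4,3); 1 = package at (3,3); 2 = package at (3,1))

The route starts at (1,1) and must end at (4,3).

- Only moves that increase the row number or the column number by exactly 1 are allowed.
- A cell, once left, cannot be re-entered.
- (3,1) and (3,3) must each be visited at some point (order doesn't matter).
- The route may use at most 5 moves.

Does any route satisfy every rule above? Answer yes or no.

yes

One route that works: (1,1) → (2,1) → (3,1) → (3,2) → (3,3) → (4,3).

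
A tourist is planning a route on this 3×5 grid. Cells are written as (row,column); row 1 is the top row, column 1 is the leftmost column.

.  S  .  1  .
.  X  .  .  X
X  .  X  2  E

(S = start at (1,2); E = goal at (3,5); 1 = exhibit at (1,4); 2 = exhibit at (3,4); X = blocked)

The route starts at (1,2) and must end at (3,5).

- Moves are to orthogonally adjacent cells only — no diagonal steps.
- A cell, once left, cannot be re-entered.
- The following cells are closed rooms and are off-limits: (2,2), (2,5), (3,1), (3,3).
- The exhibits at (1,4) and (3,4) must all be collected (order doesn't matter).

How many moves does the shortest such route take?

5

Any route passes through (1,4) and (3,4) in some order between (1,2) and (3,5). Summing Manhattan distances along each leg and taking the cheapest ordering ((1,2) → (1,4) → (3,4) → (3,5)) gives a lower bound of 2 + 2 + 1 = 5 moves.
A route of 5 moves achieves this: (1,2) → (1,3) → (1,4) → (2,4) → (3,4) → (3,5).
Since 5 matches the lower bound, it is optimal.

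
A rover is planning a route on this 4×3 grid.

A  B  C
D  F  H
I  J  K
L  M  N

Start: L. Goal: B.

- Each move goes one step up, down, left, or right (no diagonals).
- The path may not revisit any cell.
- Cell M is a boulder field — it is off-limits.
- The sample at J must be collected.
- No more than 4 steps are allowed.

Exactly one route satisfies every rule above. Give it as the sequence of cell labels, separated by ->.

The budget equals the shortest possible length, so every move has to be on a shortest route through the required cells.
Route from L: up 1 to I, right 1 to J, up 2 to B — 4 moves in all.
Check: all required cells visited; 4 ≤ 4 moves.

L -> I -> J -> F -> B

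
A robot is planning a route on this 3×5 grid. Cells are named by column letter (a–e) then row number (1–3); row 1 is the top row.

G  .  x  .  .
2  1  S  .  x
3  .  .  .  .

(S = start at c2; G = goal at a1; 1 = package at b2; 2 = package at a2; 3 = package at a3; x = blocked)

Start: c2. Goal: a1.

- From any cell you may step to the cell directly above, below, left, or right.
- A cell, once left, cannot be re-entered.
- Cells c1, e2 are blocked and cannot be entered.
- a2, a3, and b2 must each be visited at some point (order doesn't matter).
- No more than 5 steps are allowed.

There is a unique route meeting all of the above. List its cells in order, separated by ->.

The budget equals the shortest possible length, so every move has to be on a shortest route through the required cells.
Route from c2: left 1 to b2, down 1 to b3, left 1 to a3, up 2 to a1 — 5 moves in all.
Check: all required cells visited; 5 ≤ 5 moves.

c2 -> b2 -> b3 -> a3 -> a2 -> a1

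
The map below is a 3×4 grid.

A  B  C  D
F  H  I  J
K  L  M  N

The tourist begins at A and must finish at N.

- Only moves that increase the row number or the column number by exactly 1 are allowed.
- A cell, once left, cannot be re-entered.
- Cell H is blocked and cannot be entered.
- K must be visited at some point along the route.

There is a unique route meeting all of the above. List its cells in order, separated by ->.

Moves only go right or down, so the column and row indices never decrease.
Route from A: down 2 to K, right 3 to N — 5 moves in all.
Check: all required cells visited.

A -> F -> K -> L -> M -> N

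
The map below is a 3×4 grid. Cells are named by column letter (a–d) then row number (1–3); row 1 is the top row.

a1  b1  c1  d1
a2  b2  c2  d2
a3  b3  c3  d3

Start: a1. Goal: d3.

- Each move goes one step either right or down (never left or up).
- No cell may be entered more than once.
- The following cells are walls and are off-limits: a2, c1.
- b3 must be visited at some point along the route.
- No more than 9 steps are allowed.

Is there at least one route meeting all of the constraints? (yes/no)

yes

One route that works: a1 → b1 → b2 → b3 → c3 → d3.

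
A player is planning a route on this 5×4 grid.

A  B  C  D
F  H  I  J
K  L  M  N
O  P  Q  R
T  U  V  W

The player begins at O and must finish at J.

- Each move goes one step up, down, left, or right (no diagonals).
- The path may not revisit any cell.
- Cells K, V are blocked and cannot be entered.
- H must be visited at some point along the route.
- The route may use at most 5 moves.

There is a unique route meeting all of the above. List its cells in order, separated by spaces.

O P L H I J

Any route must reach H and still end at J within 5 moves, so the order of the required stops is forced.
Route from O: right 1 to P, up 2 to H, right 2 to J — 5 moves in all.
Check: all required cells visited; 5 ≤ 5 moves.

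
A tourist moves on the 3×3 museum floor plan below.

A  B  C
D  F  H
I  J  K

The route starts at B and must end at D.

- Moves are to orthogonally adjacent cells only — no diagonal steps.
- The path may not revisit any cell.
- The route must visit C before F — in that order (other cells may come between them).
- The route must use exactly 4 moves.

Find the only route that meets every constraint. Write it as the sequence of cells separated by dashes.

B - C - H - F - D

The waypoints must appear in the order C, F, with no cell reused.
Route from B: right to C, down to H, 2× left (reaching D) — 4 moves in all.
Check: order respected (C at step 1, F at step 3); 4 moves as required.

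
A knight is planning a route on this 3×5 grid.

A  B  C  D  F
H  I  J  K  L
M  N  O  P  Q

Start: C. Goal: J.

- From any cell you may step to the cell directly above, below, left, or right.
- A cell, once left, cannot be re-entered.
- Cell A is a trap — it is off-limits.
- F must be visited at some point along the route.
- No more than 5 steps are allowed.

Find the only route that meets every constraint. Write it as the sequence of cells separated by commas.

Any route must reach F and still end at J within 5 moves, so the order of the required stops is forced.
Route from C: 2× right (reaching F), down to L, 2× left (reaching J) — 5 moves in all.
Check: all required cells visited; 5 ≤ 5 moves.

C, D, F, L, K, J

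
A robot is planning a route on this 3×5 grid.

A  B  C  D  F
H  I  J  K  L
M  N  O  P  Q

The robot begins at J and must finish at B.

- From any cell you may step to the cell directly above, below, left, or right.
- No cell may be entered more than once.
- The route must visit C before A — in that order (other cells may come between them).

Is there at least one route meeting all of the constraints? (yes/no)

One route that works: J → C → D → K → P → O → N → I → H → A → B.

yes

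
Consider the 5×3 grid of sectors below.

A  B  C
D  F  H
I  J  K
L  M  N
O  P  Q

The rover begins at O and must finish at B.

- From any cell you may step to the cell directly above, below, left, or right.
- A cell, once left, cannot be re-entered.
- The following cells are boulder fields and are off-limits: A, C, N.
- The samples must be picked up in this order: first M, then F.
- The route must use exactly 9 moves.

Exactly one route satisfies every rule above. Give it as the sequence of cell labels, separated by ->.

O -> P -> M -> L -> I -> J -> K -> H -> F -> B

The waypoints must appear in the order M, F, with no cell reused.
Route from O: right 1 to P, up 1 to M, left 1 to L, up 1 to I, right 2 to K, up 1 to H, left 1 to F, up 1 to B — 9 moves in all.
Check: order respected (M at step 2, F at step 8); 9 moves as required.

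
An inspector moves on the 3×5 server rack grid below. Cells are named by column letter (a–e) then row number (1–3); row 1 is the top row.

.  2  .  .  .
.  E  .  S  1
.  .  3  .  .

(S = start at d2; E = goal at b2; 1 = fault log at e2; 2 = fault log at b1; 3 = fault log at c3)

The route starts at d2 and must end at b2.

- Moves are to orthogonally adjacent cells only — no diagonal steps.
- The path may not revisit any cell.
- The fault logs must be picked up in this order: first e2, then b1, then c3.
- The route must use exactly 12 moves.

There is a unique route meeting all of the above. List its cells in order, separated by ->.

d2 -> e2 -> e1 -> d1 -> c1 -> b1 -> a1 -> a2 -> a3 -> b3 -> c3 -> c2 -> b2

The waypoints must appear in the order e2, b1, c3, with no cell reused.
Route from d2: right 1 to e2, up 1 to e1, left 4 to a1, down 2 to a3, right 2 to c3, up 1 to c2, left 1 to b2 — 12 moves in all.
Check: order respected (1 at step 1, 2 at step 5, 3 at step 10); 12 moves as required.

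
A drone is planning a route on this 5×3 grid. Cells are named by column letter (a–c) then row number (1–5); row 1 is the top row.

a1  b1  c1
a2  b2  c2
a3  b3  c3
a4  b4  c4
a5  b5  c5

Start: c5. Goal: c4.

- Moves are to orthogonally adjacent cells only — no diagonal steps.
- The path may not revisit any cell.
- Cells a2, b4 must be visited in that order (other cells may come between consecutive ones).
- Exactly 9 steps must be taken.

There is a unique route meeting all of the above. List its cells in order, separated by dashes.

c5 - b5 - a5 - a4 - a3 - a2 - b2 - b3 - b4 - c4

The waypoints must appear in the order a2, b4, with no cell reused.
Route from c5: 2× left (reaching a5), 3× up (reaching a2), right to b2, 2× down (reaching b4), right to c4 — 9 moves in all.
Check: order respected (a2 at step 5, b4 at step 8); 9 moves as required.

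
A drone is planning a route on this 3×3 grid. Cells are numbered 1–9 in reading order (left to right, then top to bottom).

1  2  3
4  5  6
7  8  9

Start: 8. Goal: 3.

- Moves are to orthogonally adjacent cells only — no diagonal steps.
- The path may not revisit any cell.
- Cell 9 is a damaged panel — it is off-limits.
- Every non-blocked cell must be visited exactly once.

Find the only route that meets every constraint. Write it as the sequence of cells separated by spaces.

8 7 4 1 2 5 6 3

Need to visit all 8 open cells exactly once, starting at 8 and ending at 3.
Cell 7 has only two open neighbours (4 and 8), so the path must pass straight through it: one of those is the cell it's entered from and the other is where it exits.
Route from 8: left to 7, 2× up (reaching 1), right to 2, down to 5, right to 6, up to 3 — 7 moves in all.
Check: all 8 open cells covered.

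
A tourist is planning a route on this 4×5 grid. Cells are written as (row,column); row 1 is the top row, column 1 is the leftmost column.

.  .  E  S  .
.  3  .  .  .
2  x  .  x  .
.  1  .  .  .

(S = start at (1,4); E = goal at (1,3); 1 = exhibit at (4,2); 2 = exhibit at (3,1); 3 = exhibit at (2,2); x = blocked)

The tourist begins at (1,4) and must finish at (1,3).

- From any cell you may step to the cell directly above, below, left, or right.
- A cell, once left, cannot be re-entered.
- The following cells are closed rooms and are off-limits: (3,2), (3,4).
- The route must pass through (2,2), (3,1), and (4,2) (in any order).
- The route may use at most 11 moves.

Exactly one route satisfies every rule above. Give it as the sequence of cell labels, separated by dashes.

(1,4) - (2,4) - (2,3) - (3,3) - (4,3) - (4,2) - (4,1) - (3,1) - (2,1) - (2,2) - (1,2) - (1,3)

The 11-move cap with required stops at (2,2), (3,1), (4,2) leaves no slack for detours.
Route from (1,4): down 1 to (2,4), left 1 to (2,3), down 2 to (4,3), left 2 to (4,1), up 2 to (2,1), right 1 to (2,2), up 1 to (1,2), right 1 to (1,3) — 11 moves in all.
Check: all required cells visited; 11 ≤ 11 moves.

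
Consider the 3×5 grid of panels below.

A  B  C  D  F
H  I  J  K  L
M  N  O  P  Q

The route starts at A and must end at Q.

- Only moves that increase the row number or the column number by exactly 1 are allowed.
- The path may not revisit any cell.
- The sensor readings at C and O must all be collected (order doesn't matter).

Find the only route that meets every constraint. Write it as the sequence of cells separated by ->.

Moves only go right or down, so the column and row indices never decrease.
Route from A: 2× right (reaching C), 2× down (reaching O), 2× right (reaching Q) — 6 moves in all.
Check: all required cells visited.

A -> B -> C -> J -> O -> P -> Q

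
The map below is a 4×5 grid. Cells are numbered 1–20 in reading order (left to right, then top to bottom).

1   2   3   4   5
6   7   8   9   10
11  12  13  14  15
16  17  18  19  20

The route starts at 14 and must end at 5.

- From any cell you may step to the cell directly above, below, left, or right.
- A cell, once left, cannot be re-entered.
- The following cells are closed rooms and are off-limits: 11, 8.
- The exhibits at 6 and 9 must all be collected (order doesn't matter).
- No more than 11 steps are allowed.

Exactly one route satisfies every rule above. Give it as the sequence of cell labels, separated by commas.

14, 13, 12, 7, 6, 1, 2, 3, 4, 9, 10, 5

The 11-move cap with required stops at 6, 9 leaves no slack for detours.
Route from 14: 2× left (reaching 12), up to 7, left to 6, up to 1, 3× right (reaching 4), down to 9, right to 10, up to 5 — 11 moves in all.
Check: all required cells visited; 11 ≤ 11 moves.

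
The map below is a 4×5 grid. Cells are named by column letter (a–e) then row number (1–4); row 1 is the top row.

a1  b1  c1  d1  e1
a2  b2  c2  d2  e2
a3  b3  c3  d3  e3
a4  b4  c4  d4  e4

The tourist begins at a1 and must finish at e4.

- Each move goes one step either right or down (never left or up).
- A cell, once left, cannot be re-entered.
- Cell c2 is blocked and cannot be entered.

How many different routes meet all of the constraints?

A right/down-only route from a1 to e4 makes exactly 3 down-moves and 4 right-moves in some order.
With no other constraints that would be C(7,3) = 35 routes.
Subtract routes through each blocked cell (inclusion–exclusion for overlaps): − through c2: 18 → 17.
That gives 17 routes.

17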